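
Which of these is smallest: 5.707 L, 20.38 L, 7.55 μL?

5.707 L = 5.707 L
20.38 L = 20.38 L
7.55 μL = 0.00000755 L

7.55 μL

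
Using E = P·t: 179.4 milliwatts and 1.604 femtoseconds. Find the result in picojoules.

0.0002877576 picojoules

179.4e-3 × 1.604e-15 = 287.7576e-18 J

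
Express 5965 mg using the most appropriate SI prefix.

5.965 g

= 5.965 g; mantissa already in [1, 1000).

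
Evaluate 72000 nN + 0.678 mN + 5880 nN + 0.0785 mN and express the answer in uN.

834.38 uN

In uN:
  72000 nN = 72000 × 10⁻³ uN = 72
  0.678 mN = 0.678 × 10³ uN = 678
  5880 nN = 5880 × 10⁻³ uN = 5.88
  0.0785 mN = 0.0785 × 10³ uN = 78.5
Sum: 72 + 678 + 5.88 + 78.5 = 834.38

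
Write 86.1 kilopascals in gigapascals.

0.0000861 gigapascals

kilo = 1e3, giga = 1e9; factor is 1e-6.
86.1 × 1e-6 = 0.0000861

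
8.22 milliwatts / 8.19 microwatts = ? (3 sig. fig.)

(8.22 × 10⁻³) / (8.19 × 10⁻⁶) = 1.004 × 10³

1000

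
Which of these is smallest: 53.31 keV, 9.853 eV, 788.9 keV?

9.853 eV

53.31 keV = 53310 eV
9.853 eV = 9.853 eV
788.9 keV = 788900 eV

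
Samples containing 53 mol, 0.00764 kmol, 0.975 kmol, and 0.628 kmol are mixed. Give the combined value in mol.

In mol:
  53 mol → 53
  0.00764 kmol = 0.00764 × 10^3 mol = 7.64
  0.975 kmol = 0.975 × 10^3 mol = 975
  0.628 kmol = 0.628 × 10^3 mol = 628
Sum: 53 + 7.64 + 975 + 628 = 1663.64

1663.64 mol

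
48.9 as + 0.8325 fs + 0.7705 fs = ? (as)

In as:
  48.9 as → 48.9
  0.8325 fs = 0.8325 × 10^3 as = 832.5
  0.7705 fs = 0.7705 × 10^3 as = 770.5
Sum: 48.9 + 832.5 + 770.5 = 1651.9

1651.9 as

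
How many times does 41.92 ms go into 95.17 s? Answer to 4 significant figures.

(95.17) / (41.92 × 10⁻³) = 2.2703 × 10³

2270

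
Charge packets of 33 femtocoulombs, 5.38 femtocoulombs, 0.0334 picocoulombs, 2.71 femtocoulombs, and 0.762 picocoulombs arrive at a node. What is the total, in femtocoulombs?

In femtocoulombs:
  33 femtocoulombs → 33
  5.38 femtocoulombs → 5.38
  0.0334 picocoulombs = 0.0334 × 10³ femtocoulombs = 33.4
  2.71 femtocoulombs → 2.71
  0.762 picocoulombs = 0.762 × 10³ femtocoulombs = 762
Sum: 33 + 5.38 + 33.4 + 2.71 + 762 = 836.49

836.49 femtocoulombs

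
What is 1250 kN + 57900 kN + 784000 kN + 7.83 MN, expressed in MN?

850.98 MN

In MN:
  1250 kN = 1250 × 10^-3 MN = 1.25
  57900 kN = 57900 × 10^-3 MN = 57.9
  784000 kN = 784000 × 10^-3 MN = 784
  7.83 MN → 7.83
Sum: 1.25 + 57.9 + 784 + 7.83 = 850.98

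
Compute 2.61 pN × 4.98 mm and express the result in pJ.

0.0129978 pJ

2.61e-12 × 4.98e-3 = 12.9978e-15 J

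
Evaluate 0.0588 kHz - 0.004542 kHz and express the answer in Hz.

In Hz:
  0.0588 kHz = 0.0588e3 Hz = 58.8
  0.004542 kHz = 0.004542e3 Hz = 4.542
Difference: 58.8 - 4.542 = 54.258

54.258 Hz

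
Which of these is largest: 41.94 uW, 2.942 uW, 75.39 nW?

41.94 uW = 0.00004194 W
2.942 uW = 0.000002942 W
75.39 nW = 0.00000007539 W

41.94 uW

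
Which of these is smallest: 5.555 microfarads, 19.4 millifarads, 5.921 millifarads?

5.555 microfarads = 0.000005555 farads
19.4 millifarads = 0.0194 farads
5.921 millifarads = 0.005921 farads

5.555 microfarads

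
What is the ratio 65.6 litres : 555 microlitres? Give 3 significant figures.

(65.6) / (555e-6) = 0.1182e6

118000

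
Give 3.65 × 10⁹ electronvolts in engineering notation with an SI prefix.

= 3.65 × 10⁹ electronvolts; 10⁹ is giga.

3.65 gigaelectronvolts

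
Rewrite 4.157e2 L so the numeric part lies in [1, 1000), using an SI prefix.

415.7 L

= 415.7 L; mantissa already in [1, 1000).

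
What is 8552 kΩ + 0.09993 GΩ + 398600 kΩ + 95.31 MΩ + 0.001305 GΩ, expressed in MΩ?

603.697 MΩ

In MΩ:
  8552 kΩ = 8552 × 10^-3 MΩ = 8.552
  0.09993 GΩ = 0.09993 × 10^3 MΩ = 99.93
  398600 kΩ = 398600 × 10^-3 MΩ = 398.6
  95.31 MΩ → 95.31
  0.001305 GΩ = 0.001305 × 10^3 MΩ = 1.305
Sum: 8.552 + 99.93 + 398.6 + 95.31 + 1.305 = 603.697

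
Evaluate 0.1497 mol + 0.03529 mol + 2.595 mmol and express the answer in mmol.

187.585 mmol

In mmol:
  0.1497 mol = 0.1497 × 10³ mmol = 149.7
  0.03529 mol = 0.03529 × 10³ mmol = 35.29
  2.595 mmol → 2.595
Sum: 149.7 + 35.29 + 2.595 = 187.585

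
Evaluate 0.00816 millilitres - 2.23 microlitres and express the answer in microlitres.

5.93 microlitres

In microlitres:
  0.00816 millilitres = 0.00816e3 microlitres = 8.16
  2.23 microlitres → 2.23
Difference: 8.16 - 2.23 = 5.93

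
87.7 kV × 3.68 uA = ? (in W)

0.322736 W

87.7 × 10^3 × 3.68 × 10^-6 = 322.736 × 10^-3 W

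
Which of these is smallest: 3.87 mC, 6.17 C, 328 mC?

3.87 mC = 0.00387 C
6.17 C = 6.17 C
328 mC = 0.328 C

3.87 mC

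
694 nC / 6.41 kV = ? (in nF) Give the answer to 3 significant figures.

0.108 nF

(694 × 10^-9) / (6.41 × 10^3) = 108.27 × 10^-12 F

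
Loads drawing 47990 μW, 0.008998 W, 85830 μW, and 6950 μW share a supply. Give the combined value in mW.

149.768 mW

In mW:
  47990 μW = 47990 × 10^-3 mW = 47.99
  0.008998 W = 0.008998 × 10^3 mW = 8.998
  85830 μW = 85830 × 10^-3 mW = 85.83
  6950 μW = 6950 × 10^-3 mW = 6.95
Sum: 47.99 + 8.998 + 85.83 + 6.95 = 149.768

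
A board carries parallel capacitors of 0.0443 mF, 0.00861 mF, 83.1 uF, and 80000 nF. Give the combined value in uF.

216.01 uF

In uF:
  0.0443 mF = 0.0443 × 10³ uF = 44.3
  0.00861 mF = 0.00861 × 10³ uF = 8.61
  83.1 uF → 83.1
  80000 nF = 80000 × 10⁻³ uF = 80
Sum: 44.3 + 8.61 + 83.1 + 80 = 216.01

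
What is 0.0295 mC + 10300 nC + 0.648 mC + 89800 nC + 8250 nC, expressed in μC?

In μC:
  0.0295 mC = 0.0295 × 10^3 μC = 29.5
  10300 nC = 10300 × 10^-3 μC = 10.3
  0.648 mC = 0.648 × 10^3 μC = 648
  89800 nC = 89800 × 10^-3 μC = 89.8
  8250 nC = 8250 × 10^-3 μC = 8.25
Sum: 29.5 + 10.3 + 648 + 89.8 + 8.25 = 785.85

785.85 μC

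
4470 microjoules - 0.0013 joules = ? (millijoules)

3.17 millijoules

In millijoules:
  4470 microjoules = 4470 × 10⁻³ millijoules = 4.47
  0.0013 joules = 0.0013 × 10³ millijoules = 1.3
Difference: 4.47 - 1.3 = 3.17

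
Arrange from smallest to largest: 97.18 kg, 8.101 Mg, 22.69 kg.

97.18 kg = 97180 g
8.101 Mg = 8101000 g
22.69 kg = 22690 g

22.69 kg < 97.18 kg < 8.101 Mg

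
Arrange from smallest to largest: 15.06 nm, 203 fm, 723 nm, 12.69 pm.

15.06 nm = 0.00000001506 m
203 fm = 0.000000000000203 m
723 nm = 0.000000723 m
12.69 pm = 0.00000000001269 m

203 fm < 12.69 pm < 15.06 nm < 723 nm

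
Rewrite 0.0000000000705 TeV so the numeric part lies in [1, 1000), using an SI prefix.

70.5 eV

= 70.5 eV; mantissa already in [1, 1000).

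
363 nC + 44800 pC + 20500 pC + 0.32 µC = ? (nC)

748.3 nC

In nC:
  363 nC → 363
  44800 pC = 44800 × 10⁻³ nC = 44.8
  20500 pC = 20500 × 10⁻³ nC = 20.5
  0.32 µC = 0.32 × 10³ nC = 320
Sum: 363 + 44.8 + 20.5 + 320 = 748.3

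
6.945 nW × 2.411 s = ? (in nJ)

16.744395 nJ

6.945 × 10^-9 × 2.411 = 16.744395 × 10^-9 J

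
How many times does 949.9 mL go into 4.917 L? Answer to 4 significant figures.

5.176

(4.917) / (949.9 × 10^-3) = 0.0051763 × 10^3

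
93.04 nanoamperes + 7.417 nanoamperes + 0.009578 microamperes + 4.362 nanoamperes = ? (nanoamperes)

In nanoamperes:
  93.04 nanoamperes → 93.04
  7.417 nanoamperes → 7.417
  0.009578 microamperes = 0.009578e3 nanoamperes = 9.578
  4.362 nanoamperes → 4.362
Sum: 93.04 + 7.417 + 9.578 + 4.362 = 114.397

114.397 nanoamperes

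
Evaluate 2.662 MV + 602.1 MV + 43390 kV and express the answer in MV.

In MV:
  2.662 MV → 2.662
  602.1 MV → 602.1
  43390 kV = 43390e-3 MV = 43.39
Sum: 2.662 + 602.1 + 43.39 = 648.152

648.152 MV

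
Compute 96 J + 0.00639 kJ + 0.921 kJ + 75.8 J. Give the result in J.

In J:
  96 J → 96
  0.00639 kJ = 0.00639e3 J = 6.39
  0.921 kJ = 0.921e3 J = 921
  75.8 J → 75.8
Sum: 96 + 6.39 + 921 + 75.8 = 1099.19

1099.19 J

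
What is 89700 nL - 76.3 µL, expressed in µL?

13.4 µL

In µL:
  89700 nL = 89700 × 10⁻³ µL = 89.7
  76.3 µL → 76.3
Difference: 89.7 - 76.3 = 13.4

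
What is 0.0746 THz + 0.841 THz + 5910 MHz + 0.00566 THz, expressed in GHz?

In GHz:
  0.0746 THz = 0.0746e3 GHz = 74.6
  0.841 THz = 0.841e3 GHz = 841
  5910 MHz = 5910e-3 GHz = 5.91
  0.00566 THz = 0.00566e3 GHz = 5.66
Sum: 74.6 + 841 + 5.91 + 5.66 = 927.17

927.17 GHz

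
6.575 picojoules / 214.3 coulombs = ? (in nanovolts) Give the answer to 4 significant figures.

(6.575e-12) / (214.3) = 0.0306813e-12 V

0.00003068 nanovolts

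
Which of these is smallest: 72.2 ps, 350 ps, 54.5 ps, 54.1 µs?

72.2 ps = 0.0000000000722 s
350 ps = 0.00000000035 s
54.5 ps = 0.0000000000545 s
54.1 µs = 0.0000541 s

54.5 ps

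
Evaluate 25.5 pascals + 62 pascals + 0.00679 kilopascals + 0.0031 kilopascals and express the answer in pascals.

In pascals:
  25.5 pascals → 25.5
  62 pascals → 62
  0.00679 kilopascals = 0.00679 × 10^3 pascals = 6.79
  0.0031 kilopascals = 0.0031 × 10^3 pascals = 3.1
Sum: 25.5 + 62 + 6.79 + 3.1 = 97.39

97.39 pascals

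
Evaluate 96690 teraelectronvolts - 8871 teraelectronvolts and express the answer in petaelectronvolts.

87.819 petaelectronvolts

In petaelectronvolts:
  96690 teraelectronvolts = 96690 × 10^-3 petaelectronvolts = 96.69
  8871 teraelectronvolts = 8871 × 10^-3 petaelectronvolts = 8.871
Difference: 96.69 - 8.871 = 87.819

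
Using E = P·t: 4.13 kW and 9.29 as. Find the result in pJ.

4.13 × 10^3 × 9.29 × 10^-18 = 38.3677 × 10^-15 J

0.0383677 pJ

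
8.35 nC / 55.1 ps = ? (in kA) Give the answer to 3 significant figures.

(8.35 × 10⁻⁹) / (55.1 × 10⁻¹²) = 0.15154 × 10³ A

0.152 kA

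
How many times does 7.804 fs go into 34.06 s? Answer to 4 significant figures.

(34.06) / (7.804e-15) = 4.3644e15

4364000000000000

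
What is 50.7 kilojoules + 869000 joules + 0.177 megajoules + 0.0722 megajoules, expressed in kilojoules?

1168.9 kilojoules

In kilojoules:
  50.7 kilojoules → 50.7
  869000 joules = 869000 × 10⁻³ kilojoules = 869
  0.177 megajoules = 0.177 × 10³ kilojoules = 177
  0.0722 megajoules = 0.0722 × 10³ kilojoules = 72.2
Sum: 50.7 + 869 + 177 + 72.2 = 1168.9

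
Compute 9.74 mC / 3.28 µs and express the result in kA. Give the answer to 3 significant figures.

(9.74 × 10⁻³) / (3.28 × 10⁻⁶) = 2.9695 × 10³ A

2.97 kA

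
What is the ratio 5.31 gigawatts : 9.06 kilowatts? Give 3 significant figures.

586000

(5.31e9) / (9.06e3) = 0.5861e6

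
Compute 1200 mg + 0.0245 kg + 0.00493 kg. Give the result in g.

In g:
  1200 mg = 1200e-3 g = 1.2
  0.0245 kg = 0.0245e3 g = 24.5
  0.00493 kg = 0.00493e3 g = 4.93
Sum: 1.2 + 24.5 + 4.93 = 30.63

30.63 g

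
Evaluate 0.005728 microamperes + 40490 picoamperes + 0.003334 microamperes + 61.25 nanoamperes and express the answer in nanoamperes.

110.802 nanoamperes

In nanoamperes:
  0.005728 microamperes = 0.005728 × 10^3 nanoamperes = 5.728
  40490 picoamperes = 40490 × 10^-3 nanoamperes = 40.49
  0.003334 microamperes = 0.003334 × 10^3 nanoamperes = 3.334
  61.25 nanoamperes → 61.25
Sum: 5.728 + 40.49 + 3.334 + 61.25 = 110.802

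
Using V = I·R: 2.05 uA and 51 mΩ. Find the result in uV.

0.10455 uV

2.05 × 10^-6 × 51 × 10^-3 = 104.55 × 10^-9 V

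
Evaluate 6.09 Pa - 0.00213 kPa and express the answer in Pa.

In Pa:
  6.09 Pa → 6.09
  0.00213 kPa = 0.00213e3 Pa = 2.13
Difference: 6.09 - 2.13 = 3.96

3.96 Pa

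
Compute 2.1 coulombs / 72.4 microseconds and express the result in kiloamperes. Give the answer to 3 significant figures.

(2.1) / (72.4e-6) = 0.029006e6 A

29.0 kiloamperes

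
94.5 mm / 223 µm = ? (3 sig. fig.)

(94.5 × 10^-3) / (223 × 10^-6) = 0.4238 × 10^3

424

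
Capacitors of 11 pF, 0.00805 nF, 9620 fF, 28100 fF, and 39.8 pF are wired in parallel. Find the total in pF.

In pF:
  11 pF → 11
  0.00805 nF = 0.00805e3 pF = 8.05
  9620 fF = 9620e-3 pF = 9.62
  28100 fF = 28100e-3 pF = 28.1
  39.8 pF → 39.8
Sum: 11 + 8.05 + 9.62 + 28.1 + 39.8 = 96.57

96.57 pF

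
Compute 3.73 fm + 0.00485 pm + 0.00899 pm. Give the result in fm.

17.57 fm

In fm:
  3.73 fm → 3.73
  0.00485 pm = 0.00485e3 fm = 4.85
  0.00899 pm = 0.00899e3 fm = 8.99
Sum: 3.73 + 4.85 + 8.99 = 17.57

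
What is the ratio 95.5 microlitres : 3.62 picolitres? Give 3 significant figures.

(95.5 × 10^-6) / (3.62 × 10^-12) = 26.38 × 10^6

26400000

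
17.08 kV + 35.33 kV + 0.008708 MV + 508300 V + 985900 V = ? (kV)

In kV:
  17.08 kV → 17.08
  35.33 kV → 35.33
  0.008708 MV = 0.008708 × 10^3 kV = 8.708
  508300 V = 508300 × 10^-3 kV = 508.3
  985900 V = 985900 × 10^-3 kV = 985.9
Sum: 17.08 + 35.33 + 8.708 + 508.3 + 985.9 = 1555.318

1555.318 kV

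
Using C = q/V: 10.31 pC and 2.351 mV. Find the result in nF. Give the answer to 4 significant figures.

4.385 nF

(10.31 × 10⁻¹²) / (2.351 × 10⁻³) = 4.38537 × 10⁻⁹ F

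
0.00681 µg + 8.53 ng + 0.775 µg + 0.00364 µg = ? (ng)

793.98 ng

In ng:
  0.00681 µg = 0.00681 × 10^3 ng = 6.81
  8.53 ng → 8.53
  0.775 µg = 0.775 × 10^3 ng = 775
  0.00364 µg = 0.00364 × 10^3 ng = 3.64
Sum: 6.81 + 8.53 + 775 + 3.64 = 793.98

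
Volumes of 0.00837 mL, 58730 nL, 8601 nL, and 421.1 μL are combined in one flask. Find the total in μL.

496.801 μL

In μL:
  0.00837 mL = 0.00837e3 μL = 8.37
  58730 nL = 58730e-3 μL = 58.73
  8601 nL = 8601e-3 μL = 8.601
  421.1 μL → 421.1
Sum: 8.37 + 58.73 + 8.601 + 421.1 = 496.801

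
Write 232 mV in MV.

0.000000232 MV

milli = 10⁻³, mega = 10⁶; factor is 10⁻⁹.
232 × 10⁻⁹ = 0.000000232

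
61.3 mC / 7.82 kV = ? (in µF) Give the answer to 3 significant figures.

(61.3 × 10^-3) / (7.82 × 10^3) = 7.8389 × 10^-6 F

7.84 µF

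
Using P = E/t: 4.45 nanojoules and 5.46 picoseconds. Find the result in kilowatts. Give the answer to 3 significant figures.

0.815 kilowatts

(4.45 × 10^-9) / (5.46 × 10^-12) = 0.81502 × 10^3 W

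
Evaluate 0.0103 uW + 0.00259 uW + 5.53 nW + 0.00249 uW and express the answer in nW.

In nW:
  0.0103 uW = 0.0103 × 10³ nW = 10.3
  0.00259 uW = 0.00259 × 10³ nW = 2.59
  5.53 nW → 5.53
  0.00249 uW = 0.00249 × 10³ nW = 2.49
Sum: 10.3 + 2.59 + 5.53 + 2.49 = 20.91

20.91 nW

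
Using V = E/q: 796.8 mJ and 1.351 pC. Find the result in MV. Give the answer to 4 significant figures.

(796.8 × 10⁻³) / (1.351 × 10⁻¹²) = 589.785 × 10⁹ V

589800 MV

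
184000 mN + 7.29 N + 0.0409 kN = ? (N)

232.19 N

In N:
  184000 mN = 184000 × 10^-3 N = 184
  7.29 N → 7.29
  0.0409 kN = 0.0409 × 10^3 N = 40.9
Sum: 184 + 7.29 + 40.9 = 232.19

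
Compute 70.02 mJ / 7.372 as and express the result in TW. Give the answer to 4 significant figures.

9498 TW

(70.02 × 10^-3) / (7.372 × 10^-18) = 9.4981 × 10^15 W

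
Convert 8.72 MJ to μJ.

mega = 1e6, micro = 1e-6; factor is 1e12.
8.72 × 1e12 = 8720000000000

8720000000000 μJ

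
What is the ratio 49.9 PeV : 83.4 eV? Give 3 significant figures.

(49.9 × 10¹⁵) / (83.4) = 0.5983 × 10¹⁵

598000000000000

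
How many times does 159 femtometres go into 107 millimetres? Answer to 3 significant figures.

(107e-3) / (159e-15) = 0.673e12

673000000000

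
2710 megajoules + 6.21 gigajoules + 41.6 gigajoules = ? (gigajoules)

50.52 gigajoules

In gigajoules:
  2710 megajoules = 2710 × 10⁻³ gigajoules = 2.71
  6.21 gigajoules → 6.21
  41.6 gigajoules → 41.6
Sum: 2.71 + 6.21 + 41.6 = 50.52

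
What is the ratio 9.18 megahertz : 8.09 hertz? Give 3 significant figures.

1130000

(9.18 × 10^6) / (8.09) = 1.135 × 10^6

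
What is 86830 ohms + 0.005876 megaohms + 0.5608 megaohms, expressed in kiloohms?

In kiloohms:
  86830 ohms = 86830 × 10^-3 kiloohms = 86.83
  0.005876 megaohms = 0.005876 × 10^3 kiloohms = 5.876
  0.5608 megaohms = 0.5608 × 10^3 kiloohms = 560.8
Sum: 86.83 + 5.876 + 560.8 = 653.506

653.506 kiloohms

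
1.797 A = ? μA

(no prefix) = 10^0, micro = 10^-6; factor is 10^6.
1.797 × 10^6 = 1797000

1797000 μA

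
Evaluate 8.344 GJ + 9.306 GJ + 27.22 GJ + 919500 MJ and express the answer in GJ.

In GJ:
  8.344 GJ → 8.344
  9.306 GJ → 9.306
  27.22 GJ → 27.22
  919500 MJ = 919500 × 10^-3 GJ = 919.5
Sum: 8.344 + 9.306 + 27.22 + 919.5 = 964.37

964.37 GJ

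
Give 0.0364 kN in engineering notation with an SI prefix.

36.4 N

= 36.4 N; mantissa already in [1, 1000).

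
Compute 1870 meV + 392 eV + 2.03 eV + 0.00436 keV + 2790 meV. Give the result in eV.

In eV:
  1870 meV = 1870 × 10⁻³ eV = 1.87
  392 eV → 392
  2.03 eV → 2.03
  0.00436 keV = 0.00436 × 10³ eV = 4.36
  2790 meV = 2790 × 10⁻³ eV = 2.79
Sum: 1.87 + 392 + 2.03 + 4.36 + 2.79 = 403.05

403.05 eV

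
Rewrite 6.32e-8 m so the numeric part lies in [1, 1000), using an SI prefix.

= 63.2e-9 m; 1e-9 is nano.

63.2 nm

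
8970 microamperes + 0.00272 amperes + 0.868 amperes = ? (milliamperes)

In milliamperes:
  8970 microamperes = 8970 × 10⁻³ milliamperes = 8.97
  0.00272 amperes = 0.00272 × 10³ milliamperes = 2.72
  0.868 amperes = 0.868 × 10³ milliamperes = 868
Sum: 8.97 + 2.72 + 868 = 879.69

879.69 milliamperes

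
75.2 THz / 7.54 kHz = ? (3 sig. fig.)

9970000000

(75.2 × 10¹²) / (7.54 × 10³) = 9.973 × 10⁹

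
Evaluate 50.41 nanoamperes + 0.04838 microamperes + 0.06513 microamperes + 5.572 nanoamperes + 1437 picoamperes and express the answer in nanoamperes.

In nanoamperes:
  50.41 nanoamperes → 50.41
  0.04838 microamperes = 0.04838e3 nanoamperes = 48.38
  0.06513 microamperes = 0.06513e3 nanoamperes = 65.13
  5.572 nanoamperes → 5.572
  1437 picoamperes = 1437e-3 nanoamperes = 1.437
Sum: 50.41 + 48.38 + 65.13 + 5.572 + 1.437 = 170.929

170.929 nanoamperes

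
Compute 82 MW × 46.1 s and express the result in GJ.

3.7802 GJ

82 × 10^6 × 46.1 = 3780.2 × 10^6 J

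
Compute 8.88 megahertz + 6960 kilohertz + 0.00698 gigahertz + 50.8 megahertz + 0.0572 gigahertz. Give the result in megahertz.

In megahertz:
  8.88 megahertz → 8.88
  6960 kilohertz = 6960e-3 megahertz = 6.96
  0.00698 gigahertz = 0.00698e3 megahertz = 6.98
  50.8 megahertz → 50.8
  0.0572 gigahertz = 0.0572e3 megahertz = 57.2
Sum: 8.88 + 6.96 + 6.98 + 50.8 + 57.2 = 130.82

130.82 megahertz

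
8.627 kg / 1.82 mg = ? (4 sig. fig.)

4740000

(8.627e3) / (1.82e-3) = 4.7401e6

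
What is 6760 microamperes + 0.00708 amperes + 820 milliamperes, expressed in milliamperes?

In milliamperes:
  6760 microamperes = 6760 × 10⁻³ milliamperes = 6.76
  0.00708 amperes = 0.00708 × 10³ milliamperes = 7.08
  820 milliamperes → 820
Sum: 6.76 + 7.08 + 820 = 833.84

833.84 milliamperes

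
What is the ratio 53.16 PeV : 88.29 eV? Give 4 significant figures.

(53.16 × 10^15) / (88.29) = 0.60211 × 10^15

602100000000000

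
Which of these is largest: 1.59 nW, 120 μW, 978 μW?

1.59 nW = 0.00000000159 W
120 μW = 0.00012 W
978 μW = 0.000978 W

978 μW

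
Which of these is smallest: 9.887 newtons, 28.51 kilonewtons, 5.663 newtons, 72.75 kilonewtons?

5.663 newtons

9.887 newtons = 9.887 newtons
28.51 kilonewtons = 28510 newtons
5.663 newtons = 5.663 newtons
72.75 kilonewtons = 72750 newtons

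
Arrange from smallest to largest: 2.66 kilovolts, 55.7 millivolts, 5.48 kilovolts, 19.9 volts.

55.7 millivolts < 19.9 volts < 2.66 kilovolts < 5.48 kilovolts

2.66 kilovolts = 2660 volts
55.7 millivolts = 0.0557 volts
5.48 kilovolts = 5480 volts
19.9 volts = 19.9 volts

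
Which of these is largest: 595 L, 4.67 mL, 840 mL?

595 L = 595 L
4.67 mL = 0.00467 L
840 mL = 0.84 L

595 L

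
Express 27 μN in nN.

27000 nN

micro = 1e-6, nano = 1e-9; factor is 1e3.
27 × 1e3 = 27000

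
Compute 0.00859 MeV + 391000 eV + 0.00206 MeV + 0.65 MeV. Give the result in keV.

1051.65 keV

In keV:
  0.00859 MeV = 0.00859 × 10^3 keV = 8.59
  391000 eV = 391000 × 10^-3 keV = 391
  0.00206 MeV = 0.00206 × 10^3 keV = 2.06
  0.65 MeV = 0.65 × 10^3 keV = 650
Sum: 8.59 + 391 + 2.06 + 650 = 1051.65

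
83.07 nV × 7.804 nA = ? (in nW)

83.07 × 10⁻⁹ × 7.804 × 10⁻⁹ = 648.27828 × 10⁻¹⁸ W

0.00000064827828 nW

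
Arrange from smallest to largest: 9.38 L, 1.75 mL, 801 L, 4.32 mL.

9.38 L = 9.38 L
1.75 mL = 0.00175 L
801 L = 801 L
4.32 mL = 0.00432 L

1.75 mL < 4.32 mL < 9.38 L < 801 L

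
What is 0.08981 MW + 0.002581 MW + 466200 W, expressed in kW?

558.591 kW

In kW:
  0.08981 MW = 0.08981 × 10^3 kW = 89.81
  0.002581 MW = 0.002581 × 10^3 kW = 2.581
  466200 W = 466200 × 10^-3 kW = 466.2
Sum: 89.81 + 2.581 + 466.2 = 558.591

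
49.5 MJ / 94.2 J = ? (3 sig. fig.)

525000

(49.5e6) / (94.2) = 0.5255e6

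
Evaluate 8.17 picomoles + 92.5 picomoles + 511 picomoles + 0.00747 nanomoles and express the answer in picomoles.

619.14 picomoles

In picomoles:
  8.17 picomoles → 8.17
  92.5 picomoles → 92.5
  511 picomoles → 511
  0.00747 nanomoles = 0.00747 × 10^3 picomoles = 7.47
Sum: 8.17 + 92.5 + 511 + 7.47 = 619.14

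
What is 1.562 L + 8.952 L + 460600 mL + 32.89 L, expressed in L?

504.004 L

In L:
  1.562 L → 1.562
  8.952 L → 8.952
  460600 mL = 460600 × 10⁻³ L = 460.6
  32.89 L → 32.89
Sum: 1.562 + 8.952 + 460.6 + 32.89 = 504.004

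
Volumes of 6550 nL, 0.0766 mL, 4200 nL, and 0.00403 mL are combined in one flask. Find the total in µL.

91.38 µL

In µL:
  6550 nL = 6550 × 10⁻³ µL = 6.55
  0.0766 mL = 0.0766 × 10³ µL = 76.6
  4200 nL = 4200 × 10⁻³ µL = 4.2
  0.00403 mL = 0.00403 × 10³ µL = 4.03
Sum: 6.55 + 76.6 + 4.2 + 4.03 = 91.38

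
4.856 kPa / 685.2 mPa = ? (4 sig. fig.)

7087

(4.856e3) / (685.2e-3) = 0.007087e6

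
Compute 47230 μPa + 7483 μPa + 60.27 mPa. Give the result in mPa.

114.983 mPa

In mPa:
  47230 μPa = 47230 × 10^-3 mPa = 47.23
  7483 μPa = 7483 × 10^-3 mPa = 7.483
  60.27 mPa → 60.27
Sum: 47.23 + 7.483 + 60.27 = 114.983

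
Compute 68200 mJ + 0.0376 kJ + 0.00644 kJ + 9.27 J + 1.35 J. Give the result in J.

In J:
  68200 mJ = 68200 × 10^-3 J = 68.2
  0.0376 kJ = 0.0376 × 10^3 J = 37.6
  0.00644 kJ = 0.00644 × 10^3 J = 6.44
  9.27 J → 9.27
  1.35 J → 1.35
Sum: 68.2 + 37.6 + 6.44 + 9.27 + 1.35 = 122.86

122.86 J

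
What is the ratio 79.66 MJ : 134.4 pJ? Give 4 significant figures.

592700000000000000

(79.66 × 10⁶) / (134.4 × 10⁻¹²) = 0.59271 × 10¹⁸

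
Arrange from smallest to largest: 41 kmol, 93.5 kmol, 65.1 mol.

65.1 mol < 41 kmol < 93.5 kmol

41 kmol = 41000 mol
93.5 kmol = 93500 mol
65.1 mol = 65.1 mol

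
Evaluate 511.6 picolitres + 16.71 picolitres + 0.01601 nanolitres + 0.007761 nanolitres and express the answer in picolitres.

552.081 picolitres

In picolitres:
  511.6 picolitres → 511.6
  16.71 picolitres → 16.71
  0.01601 nanolitres = 0.01601e3 picolitres = 16.01
  0.007761 nanolitres = 0.007761e3 picolitres = 7.761
Sum: 511.6 + 16.71 + 16.01 + 7.761 = 552.081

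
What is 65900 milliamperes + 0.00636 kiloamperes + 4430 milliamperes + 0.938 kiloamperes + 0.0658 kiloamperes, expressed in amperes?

1080.49 amperes

In amperes:
  65900 milliamperes = 65900 × 10⁻³ amperes = 65.9
  0.00636 kiloamperes = 0.00636 × 10³ amperes = 6.36
  4430 milliamperes = 4430 × 10⁻³ amperes = 4.43
  0.938 kiloamperes = 0.938 × 10³ amperes = 938
  0.0658 kiloamperes = 0.0658 × 10³ amperes = 65.8
Sum: 65.9 + 6.36 + 4.43 + 938 + 65.8 = 1080.49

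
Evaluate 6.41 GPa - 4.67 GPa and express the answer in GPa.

1.74 GPa

In GPa:
  6.41 GPa → 6.41
  4.67 GPa → 4.67
Difference: 6.41 - 4.67 = 1.74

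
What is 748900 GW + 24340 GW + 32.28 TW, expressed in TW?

805.52 TW

In TW:
  748900 GW = 748900 × 10^-3 TW = 748.9
  24340 GW = 24340 × 10^-3 TW = 24.34
  32.28 TW → 32.28
Sum: 748.9 + 24.34 + 32.28 = 805.52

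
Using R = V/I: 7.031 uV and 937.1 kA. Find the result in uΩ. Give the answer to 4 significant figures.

0.000007503 uΩ

(7.031e-6) / (937.1e3) = 0.00750293e-9 Ω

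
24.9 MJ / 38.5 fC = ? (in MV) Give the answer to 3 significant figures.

(24.9e6) / (38.5e-15) = 0.64675e21 V

647000000000000 MV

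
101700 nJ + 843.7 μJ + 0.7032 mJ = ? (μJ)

In μJ:
  101700 nJ = 101700 × 10⁻³ μJ = 101.7
  843.7 μJ → 843.7
  0.7032 mJ = 0.7032 × 10³ μJ = 703.2
Sum: 101.7 + 843.7 + 703.2 = 1648.6

1648.6 μJ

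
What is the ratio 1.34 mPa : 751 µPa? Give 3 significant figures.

(1.34 × 10⁻³) / (751 × 10⁻⁶) = 0.001784 × 10³

1.78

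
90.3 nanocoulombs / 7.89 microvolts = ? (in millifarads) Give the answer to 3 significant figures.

(90.3 × 10^-9) / (7.89 × 10^-6) = 11.445 × 10^-3 F

11.4 millifarads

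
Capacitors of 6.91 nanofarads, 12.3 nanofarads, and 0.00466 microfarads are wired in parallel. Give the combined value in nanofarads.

23.87 nanofarads

In nanofarads:
  6.91 nanofarads → 6.91
  12.3 nanofarads → 12.3
  0.00466 microfarads = 0.00466 × 10^3 nanofarads = 4.66
Sum: 6.91 + 12.3 + 4.66 = 23.87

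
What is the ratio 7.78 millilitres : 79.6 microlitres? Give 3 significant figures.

97.7

(7.78e-3) / (79.6e-6) = 0.09774e3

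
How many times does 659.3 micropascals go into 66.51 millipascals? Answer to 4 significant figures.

100.9

(66.51 × 10^-3) / (659.3 × 10^-6) = 0.10088 × 10^3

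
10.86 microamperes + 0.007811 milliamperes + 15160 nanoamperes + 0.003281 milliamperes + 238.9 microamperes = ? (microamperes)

In microamperes:
  10.86 microamperes → 10.86
  0.007811 milliamperes = 0.007811 × 10³ microamperes = 7.811
  15160 nanoamperes = 15160 × 10⁻³ microamperes = 15.16
  0.003281 milliamperes = 0.003281 × 10³ microamperes = 3.281
  238.9 microamperes → 238.9
Sum: 10.86 + 7.811 + 15.16 + 3.281 + 238.9 = 276.012

276.012 microamperes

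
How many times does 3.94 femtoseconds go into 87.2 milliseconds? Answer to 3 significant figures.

(87.2 × 10^-3) / (3.94 × 10^-15) = 22.13 × 10^12

22100000000000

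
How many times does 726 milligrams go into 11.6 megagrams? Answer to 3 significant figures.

16000000

(11.6 × 10⁶) / (726 × 10⁻³) = 0.01598 × 10⁹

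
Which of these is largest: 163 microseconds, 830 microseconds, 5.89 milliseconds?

163 microseconds = 0.000163 seconds
830 microseconds = 0.00083 seconds
5.89 milliseconds = 0.00589 seconds

5.89 milliseconds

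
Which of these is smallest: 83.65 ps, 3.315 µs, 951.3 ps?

83.65 ps

83.65 ps = 0.00000000008365 s
3.315 µs = 0.000003315 s
951.3 ps = 0.0000000009513 s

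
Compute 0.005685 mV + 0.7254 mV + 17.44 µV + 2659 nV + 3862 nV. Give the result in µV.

755.046 µV

In µV:
  0.005685 mV = 0.005685e3 µV = 5.685
  0.7254 mV = 0.7254e3 µV = 725.4
  17.44 µV → 17.44
  2659 nV = 2659e-3 µV = 2.659
  3862 nV = 3862e-3 µV = 3.862
Sum: 5.685 + 725.4 + 17.44 + 2.659 + 3.862 = 755.046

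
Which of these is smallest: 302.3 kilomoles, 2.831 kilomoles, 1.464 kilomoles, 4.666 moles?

4.666 moles

302.3 kilomoles = 302300 moles
2.831 kilomoles = 2831 moles
1.464 kilomoles = 1464 moles
4.666 moles = 4.666 moles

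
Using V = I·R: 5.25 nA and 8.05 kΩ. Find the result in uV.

5.25e-9 × 8.05e3 = 42.2625e-6 V

42.2625 uV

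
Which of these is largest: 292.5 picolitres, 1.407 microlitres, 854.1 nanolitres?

292.5 picolitres = 0.0000000002925 litres
1.407 microlitres = 0.000001407 litres
854.1 nanolitres = 0.0000008541 litres

1.407 microlitres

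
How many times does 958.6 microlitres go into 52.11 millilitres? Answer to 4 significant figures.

54.36

(52.11 × 10⁻³) / (958.6 × 10⁻⁶) = 0.054361 × 10³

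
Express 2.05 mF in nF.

milli = 10⁻³, nano = 10⁻⁹; factor is 10⁶.
2.05 × 10⁶ = 2050000

2050000 nF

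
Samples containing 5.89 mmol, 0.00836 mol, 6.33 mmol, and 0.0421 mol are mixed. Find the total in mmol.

In mmol:
  5.89 mmol → 5.89
  0.00836 mol = 0.00836 × 10^3 mmol = 8.36
  6.33 mmol → 6.33
  0.0421 mol = 0.0421 × 10^3 mmol = 42.1
Sum: 5.89 + 8.36 + 6.33 + 42.1 = 62.68

62.68 mmol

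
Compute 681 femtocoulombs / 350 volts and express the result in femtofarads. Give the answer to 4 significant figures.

(681e-15) / (350) = 1.94571e-15 F

1.946 femtofarads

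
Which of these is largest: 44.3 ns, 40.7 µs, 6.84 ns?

44.3 ns = 0.0000000443 s
40.7 µs = 0.0000407 s
6.84 ns = 0.00000000684 s

40.7 µs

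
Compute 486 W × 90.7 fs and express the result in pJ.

44.0802 pJ

486 × 90.7 × 10^-15 = 44080.2 × 10^-15 J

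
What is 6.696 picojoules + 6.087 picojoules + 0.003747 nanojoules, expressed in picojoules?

In picojoules:
  6.696 picojoules → 6.696
  6.087 picojoules → 6.087
  0.003747 nanojoules = 0.003747 × 10^3 picojoules = 3.747
Sum: 6.696 + 6.087 + 3.747 = 16.53

16.53 picojoules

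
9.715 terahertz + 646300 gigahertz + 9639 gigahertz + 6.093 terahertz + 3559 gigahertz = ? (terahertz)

In terahertz:
  9.715 terahertz → 9.715
  646300 gigahertz = 646300 × 10⁻³ terahertz = 646.3
  9639 gigahertz = 9639 × 10⁻³ terahertz = 9.639
  6.093 terahertz → 6.093
  3559 gigahertz = 3559 × 10⁻³ terahertz = 3.559
Sum: 9.715 + 646.3 + 9.639 + 6.093 + 3.559 = 675.306

675.306 terahertz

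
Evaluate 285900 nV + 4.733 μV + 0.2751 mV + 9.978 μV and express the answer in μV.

575.711 μV

In μV:
  285900 nV = 285900 × 10⁻³ μV = 285.9
  4.733 μV → 4.733
  0.2751 mV = 0.2751 × 10³ μV = 275.1
  9.978 μV → 9.978
Sum: 285.9 + 4.733 + 275.1 + 9.978 = 575.711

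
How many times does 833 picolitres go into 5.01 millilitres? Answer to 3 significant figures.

6010000

(5.01e-3) / (833e-12) = 0.006014e9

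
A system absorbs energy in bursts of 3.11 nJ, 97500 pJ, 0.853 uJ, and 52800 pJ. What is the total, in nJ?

1006.41 nJ

In nJ:
  3.11 nJ → 3.11
  97500 pJ = 97500e-3 nJ = 97.5
  0.853 uJ = 0.853e3 nJ = 853
  52800 pJ = 52800e-3 nJ = 52.8
Sum: 3.11 + 97.5 + 853 + 52.8 = 1006.41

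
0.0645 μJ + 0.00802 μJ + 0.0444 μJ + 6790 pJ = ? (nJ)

123.71 nJ

In nJ:
  0.0645 μJ = 0.0645 × 10^3 nJ = 64.5
  0.00802 μJ = 0.00802 × 10^3 nJ = 8.02
  0.0444 μJ = 0.0444 × 10^3 nJ = 44.4
  6790 pJ = 6790 × 10^-3 nJ = 6.79
Sum: 64.5 + 8.02 + 44.4 + 6.79 = 123.71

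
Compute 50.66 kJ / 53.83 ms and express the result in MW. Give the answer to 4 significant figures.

(50.66e3) / (53.83e-3) = 0.941111e6 W

0.9411 MW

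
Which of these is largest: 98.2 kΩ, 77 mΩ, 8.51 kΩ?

98.2 kΩ

98.2 kΩ = 98200 Ω
77 mΩ = 0.077 Ω
8.51 kΩ = 8510 Ω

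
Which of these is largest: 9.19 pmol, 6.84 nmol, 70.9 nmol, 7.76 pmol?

70.9 nmol

9.19 pmol = 0.00000000000919 mol
6.84 nmol = 0.00000000684 mol
70.9 nmol = 0.0000000709 mol
7.76 pmol = 0.00000000000776 mol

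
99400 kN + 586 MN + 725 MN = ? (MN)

In MN:
  99400 kN = 99400e-3 MN = 99.4
  586 MN → 586
  725 MN → 725
Sum: 99.4 + 586 + 725 = 1410.4

1410.4 MN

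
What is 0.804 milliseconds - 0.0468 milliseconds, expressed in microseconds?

In microseconds:
  0.804 milliseconds = 0.804 × 10^3 microseconds = 804
  0.0468 milliseconds = 0.0468 × 10^3 microseconds = 46.8
Difference: 804 - 46.8 = 757.2

757.2 microseconds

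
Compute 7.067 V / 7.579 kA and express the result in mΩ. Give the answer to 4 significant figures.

0.9324 mΩ

(7.067) / (7.579e3) = 0.932445e-3 Ω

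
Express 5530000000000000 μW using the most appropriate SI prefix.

= 5.53e9 W; 1e9 is giga.

5.53 GW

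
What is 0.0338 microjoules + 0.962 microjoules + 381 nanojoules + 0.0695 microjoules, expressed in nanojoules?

In nanojoules:
  0.0338 microjoules = 0.0338 × 10³ nanojoules = 33.8
  0.962 microjoules = 0.962 × 10³ nanojoules = 962
  381 nanojoules → 381
  0.0695 microjoules = 0.0695 × 10³ nanojoules = 69.5
Sum: 33.8 + 962 + 381 + 69.5 = 1446.3

1446.3 nanojoules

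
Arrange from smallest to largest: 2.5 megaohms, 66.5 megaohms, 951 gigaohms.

2.5 megaohms = 2500000 ohms
66.5 megaohms = 66500000 ohms
951 gigaohms = 951000000000 ohms

2.5 megaohms < 66.5 megaohms < 951 gigaohms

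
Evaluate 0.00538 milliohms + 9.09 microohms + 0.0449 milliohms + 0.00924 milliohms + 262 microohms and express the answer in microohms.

330.61 microohms

In microohms:
  0.00538 milliohms = 0.00538e3 microohms = 5.38
  9.09 microohms → 9.09
  0.0449 milliohms = 0.0449e3 microohms = 44.9
  0.00924 milliohms = 0.00924e3 microohms = 9.24
  262 microohms → 262
Sum: 5.38 + 9.09 + 44.9 + 9.24 + 262 = 330.61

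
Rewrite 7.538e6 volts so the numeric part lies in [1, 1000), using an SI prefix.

= 7.538e6 volts; 1e6 is mega.

7.538 megavolts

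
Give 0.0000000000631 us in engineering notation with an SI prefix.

63.1 as

= 63.1e-18 s; 1e-18 is atto.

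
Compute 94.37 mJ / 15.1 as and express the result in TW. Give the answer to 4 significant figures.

6250 TW

(94.37 × 10^-3) / (15.1 × 10^-18) = 6.24967 × 10^15 W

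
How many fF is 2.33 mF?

milli = 10⁻³, femto = 10⁻¹⁵; factor is 10¹².
2.33 × 10¹² = 2330000000000

2330000000000 fF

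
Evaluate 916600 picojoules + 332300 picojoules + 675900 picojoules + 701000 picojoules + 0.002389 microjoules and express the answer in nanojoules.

In nanojoules:
  916600 picojoules = 916600e-3 nanojoules = 916.6
  332300 picojoules = 332300e-3 nanojoules = 332.3
  675900 picojoules = 675900e-3 nanojoules = 675.9
  701000 picojoules = 701000e-3 nanojoules = 701
  0.002389 microjoules = 0.002389e3 nanojoules = 2.389
Sum: 916.6 + 332.3 + 675.9 + 701 + 2.389 = 2628.189

2628.189 nanojoules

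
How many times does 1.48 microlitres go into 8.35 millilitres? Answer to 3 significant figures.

(8.35 × 10^-3) / (1.48 × 10^-6) = 5.642 × 10^3

5640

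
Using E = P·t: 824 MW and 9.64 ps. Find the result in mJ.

824e6 × 9.64e-12 = 7943.36e-6 J

7.94336 mJ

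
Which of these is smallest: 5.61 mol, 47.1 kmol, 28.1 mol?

5.61 mol

5.61 mol = 5.61 mol
47.1 kmol = 47100 mol
28.1 mol = 28.1 mol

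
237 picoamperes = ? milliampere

pico = 10⁻¹², milli = 10⁻³; factor is 10⁻⁹.
237 × 10⁻⁹ = 0.000000237

0.000000237 milliamperes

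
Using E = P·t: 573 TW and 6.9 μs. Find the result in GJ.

573 × 10¹² × 6.9 × 10⁻⁶ = 3953.7 × 10⁶ J

3.9537 GJ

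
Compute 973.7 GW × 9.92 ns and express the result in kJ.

9.659104 kJ

973.7e9 × 9.92e-9 = 9659.104 J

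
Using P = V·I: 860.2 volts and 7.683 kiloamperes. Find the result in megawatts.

860.2 × 7.683 × 10³ = 6608.9166 × 10³ W

6.6089166 megawatts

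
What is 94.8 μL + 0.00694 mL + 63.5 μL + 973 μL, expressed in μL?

In μL:
  94.8 μL → 94.8
  0.00694 mL = 0.00694e3 μL = 6.94
  63.5 μL → 63.5
  973 μL → 973
Sum: 94.8 + 6.94 + 63.5 + 973 = 1138.24

1138.24 μL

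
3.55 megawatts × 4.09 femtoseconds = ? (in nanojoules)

14.5195 nanojoules

3.55 × 10⁶ × 4.09 × 10⁻¹⁵ = 14.5195 × 10⁻⁹ J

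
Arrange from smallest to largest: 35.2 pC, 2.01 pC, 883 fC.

35.2 pC = 0.0000000000352 C
2.01 pC = 0.00000000000201 C
883 fC = 0.000000000000883 C

883 fC < 2.01 pC < 35.2 pC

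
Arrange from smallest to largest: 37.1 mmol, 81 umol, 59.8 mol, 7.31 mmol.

81 umol < 7.31 mmol < 37.1 mmol < 59.8 mol

37.1 mmol = 0.0371 mol
81 umol = 0.000081 mol
59.8 mol = 59.8 mol
7.31 mmol = 0.00731 mol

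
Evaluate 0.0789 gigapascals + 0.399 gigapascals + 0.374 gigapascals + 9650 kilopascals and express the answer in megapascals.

In megapascals:
  0.0789 gigapascals = 0.0789 × 10³ megapascals = 78.9
  0.399 gigapascals = 0.399 × 10³ megapascals = 399
  0.374 gigapascals = 0.374 × 10³ megapascals = 374
  9650 kilopascals = 9650 × 10⁻³ megapascals = 9.65
Sum: 78.9 + 399 + 374 + 9.65 = 861.55

861.55 megapascals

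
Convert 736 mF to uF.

736000 uF

milli = 10⁻³, micro = 10⁻⁶; factor is 10³.
736 × 10³ = 736000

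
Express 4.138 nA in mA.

nano = 10^-9, milli = 10^-3; factor is 10^-6.
4.138 × 10^-6 = 0.000004138

0.000004138 mA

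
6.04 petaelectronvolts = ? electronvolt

6040000000000000 electronvolts

peta = 1e15, (no prefix) = 1e0; factor is 1e15.
6.04 × 1e15 = 6040000000000000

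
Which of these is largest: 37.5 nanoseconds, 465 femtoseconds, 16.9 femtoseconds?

37.5 nanoseconds

37.5 nanoseconds = 0.0000000375 seconds
465 femtoseconds = 0.000000000000465 seconds
16.9 femtoseconds = 0.0000000000000169 seconds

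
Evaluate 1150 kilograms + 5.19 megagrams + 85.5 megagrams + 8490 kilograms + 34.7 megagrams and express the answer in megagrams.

In megagrams:
  1150 kilograms = 1150 × 10^-3 megagrams = 1.15
  5.19 megagrams → 5.19
  85.5 megagrams → 85.5
  8490 kilograms = 8490 × 10^-3 megagrams = 8.49
  34.7 megagrams → 34.7
Sum: 1.15 + 5.19 + 85.5 + 8.49 + 34.7 = 135.03

135.03 megagrams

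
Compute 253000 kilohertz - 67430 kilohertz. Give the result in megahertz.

In megahertz:
  253000 kilohertz = 253000 × 10⁻³ megahertz = 253
  67430 kilohertz = 67430 × 10⁻³ megahertz = 67.43
Difference: 253 - 67.43 = 185.57

185.57 megahertz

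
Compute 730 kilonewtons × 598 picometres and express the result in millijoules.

0.43654 millijoules

730 × 10^3 × 598 × 10^-12 = 436540 × 10^-9 J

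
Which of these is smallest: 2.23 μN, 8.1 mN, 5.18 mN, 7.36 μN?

2.23 μN = 0.00000223 N
8.1 mN = 0.0081 N
5.18 mN = 0.00518 N
7.36 μN = 0.00000736 N

2.23 μN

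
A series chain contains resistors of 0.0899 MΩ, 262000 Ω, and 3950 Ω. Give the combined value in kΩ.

In kΩ:
  0.0899 MΩ = 0.0899 × 10³ kΩ = 89.9
  262000 Ω = 262000 × 10⁻³ kΩ = 262
  3950 Ω = 3950 × 10⁻³ kΩ = 3.95
Sum: 89.9 + 262 + 3.95 = 355.85

355.85 kΩ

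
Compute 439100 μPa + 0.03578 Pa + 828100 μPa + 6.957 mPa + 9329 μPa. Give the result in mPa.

1319.266 mPa

In mPa:
  439100 μPa = 439100e-3 mPa = 439.1
  0.03578 Pa = 0.03578e3 mPa = 35.78
  828100 μPa = 828100e-3 mPa = 828.1
  6.957 mPa → 6.957
  9329 μPa = 9329e-3 mPa = 9.329
Sum: 439.1 + 35.78 + 828.1 + 6.957 + 9.329 = 1319.266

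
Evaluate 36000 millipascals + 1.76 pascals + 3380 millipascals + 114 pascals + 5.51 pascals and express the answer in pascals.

160.65 pascals

In pascals:
  36000 millipascals = 36000 × 10⁻³ pascals = 36
  1.76 pascals → 1.76
  3380 millipascals = 3380 × 10⁻³ pascals = 3.38
  114 pascals → 114
  5.51 pascals → 5.51
Sum: 36 + 1.76 + 3.38 + 114 + 5.51 = 160.65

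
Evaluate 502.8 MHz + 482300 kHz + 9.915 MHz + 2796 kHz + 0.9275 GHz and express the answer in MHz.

1925.311 MHz

In MHz:
  502.8 MHz → 502.8
  482300 kHz = 482300 × 10^-3 MHz = 482.3
  9.915 MHz → 9.915
  2796 kHz = 2796 × 10^-3 MHz = 2.796
  0.9275 GHz = 0.9275 × 10^3 MHz = 927.5
Sum: 502.8 + 482.3 + 9.915 + 2.796 + 927.5 = 1925.311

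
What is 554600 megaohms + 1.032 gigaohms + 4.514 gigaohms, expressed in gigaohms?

In gigaohms:
  554600 megaohms = 554600e-3 gigaohms = 554.6
  1.032 gigaohms → 1.032
  4.514 gigaohms → 4.514
Sum: 554.6 + 1.032 + 4.514 = 560.146

560.146 gigaohms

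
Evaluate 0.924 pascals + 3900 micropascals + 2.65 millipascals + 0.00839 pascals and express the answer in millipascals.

In millipascals:
  0.924 pascals = 0.924e3 millipascals = 924
  3900 micropascals = 3900e-3 millipascals = 3.9
  2.65 millipascals → 2.65
  0.00839 pascals = 0.00839e3 millipascals = 8.39
Sum: 924 + 3.9 + 2.65 + 8.39 = 938.94

938.94 millipascals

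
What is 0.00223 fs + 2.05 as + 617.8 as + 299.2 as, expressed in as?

In as:
  0.00223 fs = 0.00223 × 10³ as = 2.23
  2.05 as → 2.05
  617.8 as → 617.8
  299.2 as → 299.2
Sum: 2.23 + 2.05 + 617.8 + 299.2 = 921.28

921.28 as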